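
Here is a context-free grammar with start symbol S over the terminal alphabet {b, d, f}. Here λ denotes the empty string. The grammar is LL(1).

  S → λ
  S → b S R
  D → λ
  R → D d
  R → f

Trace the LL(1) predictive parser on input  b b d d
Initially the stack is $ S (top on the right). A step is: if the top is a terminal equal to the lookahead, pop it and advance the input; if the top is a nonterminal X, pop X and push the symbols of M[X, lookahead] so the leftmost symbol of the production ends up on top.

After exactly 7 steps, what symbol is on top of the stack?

     Stack      Input      Action
  1  $ S        b b d d $  expand S → b S R
  2  $ R S b    b b d d $  match b
  3  $ R S      b d d $    expand S → b S R
  4  $ R R S b  b d d $    match b
  5  $ R R S    d d $      expand S → λ
  6  $ R R      d d $      expand R → D d
  7  $ R d D    d d $      expand D → λ
Stack after step 7: $ R d (top = d).

d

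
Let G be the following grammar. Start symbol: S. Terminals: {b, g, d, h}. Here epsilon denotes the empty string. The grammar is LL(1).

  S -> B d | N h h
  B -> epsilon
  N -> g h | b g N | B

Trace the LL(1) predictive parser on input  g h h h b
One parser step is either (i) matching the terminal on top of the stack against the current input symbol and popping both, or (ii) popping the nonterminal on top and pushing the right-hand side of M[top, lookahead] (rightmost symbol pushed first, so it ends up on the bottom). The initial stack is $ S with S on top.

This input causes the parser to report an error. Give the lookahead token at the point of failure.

b

     Stack      Input        Action
  1  $ S        g h h h b $  expand S -> N h h
  2  $ h h N    g h h h b $  expand N -> g h
  3  $ h h h g  g h h h b $  match g
  4  $ h h h    h h h b $    match h
  5  $ h h      h h b $      match h
  6  $ h        h b $        match h
  7  $          b $          error: stack empty but input remains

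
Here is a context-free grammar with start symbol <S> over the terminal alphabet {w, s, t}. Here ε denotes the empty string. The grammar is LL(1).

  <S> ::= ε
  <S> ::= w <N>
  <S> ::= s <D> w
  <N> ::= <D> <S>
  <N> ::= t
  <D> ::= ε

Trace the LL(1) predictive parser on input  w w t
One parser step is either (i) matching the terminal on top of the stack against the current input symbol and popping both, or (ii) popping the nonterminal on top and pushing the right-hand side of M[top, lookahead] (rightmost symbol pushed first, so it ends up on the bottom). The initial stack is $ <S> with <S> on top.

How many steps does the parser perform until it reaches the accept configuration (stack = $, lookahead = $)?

     Stack      Input    Action
  1  $ <S>      w w t $  expand <S> ::= w <N>
  2  $ <N> w    w w t $  match w
  3  $ <N>      w t $    expand <N> ::= <D> <S>
  4  $ <S> <D>  w t $    expand <D> ::= ε
  5  $ <S>      w t $    expand <S> ::= w <N>
  6  $ <N> w    w t $    match w
  7  $ <N>      t $      expand <N> ::= t
  8  $ t        t $      match t
Accept reached after 8 steps.

8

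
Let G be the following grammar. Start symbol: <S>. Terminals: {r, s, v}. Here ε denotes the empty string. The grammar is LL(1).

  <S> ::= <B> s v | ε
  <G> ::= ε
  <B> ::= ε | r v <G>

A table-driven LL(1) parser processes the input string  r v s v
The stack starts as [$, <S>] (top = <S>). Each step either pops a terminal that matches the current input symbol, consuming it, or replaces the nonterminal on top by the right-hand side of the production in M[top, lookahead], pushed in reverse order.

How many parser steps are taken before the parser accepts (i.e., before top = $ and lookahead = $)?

step 1: stack=$ <S>  input=r v s v $  — expand <S> ::= <B> s v
step 2: stack=$ v s <B>  input=r v s v $  — expand <B> ::= r v <G>
step 3: stack=$ v s <G> v r  input=r v s v $  — match r
step 4: stack=$ v s <G> v  input=v s v $  — match v
step 5: stack=$ v s <G>  input=s v $  — expand <G> ::= ε
step 6: stack=$ v s  input=s v $  — match s
step 7: stack=$ v  input=v $  — match v
Accept reached after 7 steps.

7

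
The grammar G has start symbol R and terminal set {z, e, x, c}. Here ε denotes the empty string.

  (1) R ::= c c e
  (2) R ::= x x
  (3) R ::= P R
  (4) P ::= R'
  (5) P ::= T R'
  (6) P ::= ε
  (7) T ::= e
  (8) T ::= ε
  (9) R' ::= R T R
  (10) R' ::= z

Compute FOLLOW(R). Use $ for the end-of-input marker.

{$, c, e, x, z}

FIRST(T): from T::=e we get {e}; from T::=ε we get {ε}. So FIRST(T) = {ε, e}.
FIRST(R): from R::=c c e we get {c}; from R::=x x we get {x}; from R::=P R we get {c, e, x, z}. So FIRST(R) = {c, e, x, z}.
FIRST(R'): from R'::=R T R we get {c, e, x, z}; from R'::=z we get {z}. So FIRST(R') = {c, e, x, z}.
FIRST(P): from P::=R' we get {c, e, x, z}; from P::=T R' we get {c, e, x, z}; from P::=ε we get {ε}. So FIRST(P) = {ε, c, e, x, z}.
FOLLOW(R) includes $ since R is the start symbol.
FOLLOW(P): in R::=P R, P is followed by R with FIRST {c, e, x, z}. Thus FOLLOW(P) = {c, e, x, z}.
FOLLOW(T): in P::=T R', T is followed by R' with FIRST {c, e, x, z}; in R'::=R T R, T is followed by R with FIRST {c, e, x, z}. Thus FOLLOW(T) = {c, e, x, z}.
FOLLOW(R'): in P::=R', the suffix after R' is empty, so FOLLOW(R') ⊇ FOLLOW(P) = {c, e, x, z}; in P::=T R', the suffix after R' is empty, so FOLLOW(R') ⊇ FOLLOW(P) = {c, e, x, z}. Thus FOLLOW(R') = {c, e, x, z}.
FOLLOW(R): in R::=P R, the suffix after R is empty (adds nothing new); in R'::=R T R (occurrence 1), R is followed by T R with FIRST {c, e, x, z}; in R'::=R T R (occurrence 2), the suffix after R is empty, so FOLLOW(R) ⊇ FOLLOW(R') = {c, e, x, z}. Thus FOLLOW(R) = {$, c, e, x, z}.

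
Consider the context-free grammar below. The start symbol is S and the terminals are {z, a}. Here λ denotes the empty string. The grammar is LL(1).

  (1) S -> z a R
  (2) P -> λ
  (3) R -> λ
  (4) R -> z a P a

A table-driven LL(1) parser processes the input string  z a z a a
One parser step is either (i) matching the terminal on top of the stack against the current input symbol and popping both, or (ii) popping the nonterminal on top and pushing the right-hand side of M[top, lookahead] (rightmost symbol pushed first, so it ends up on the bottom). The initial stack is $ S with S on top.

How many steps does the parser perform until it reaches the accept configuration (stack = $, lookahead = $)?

8

     Stack      Input        Action
  1  $ S        z a z a a $  expand S -> z a R
  2  $ R a z    z a z a a $  match z
  3  $ R a      a z a a $    match a
  4  $ R        z a a $      expand R -> z a P a
  5  $ a P a z  z a a $      match z
  6  $ a P a    a a $        match a
  7  $ a P      a $          expand P -> λ
  8  $ a        a $          match a
Accept reached after 8 steps.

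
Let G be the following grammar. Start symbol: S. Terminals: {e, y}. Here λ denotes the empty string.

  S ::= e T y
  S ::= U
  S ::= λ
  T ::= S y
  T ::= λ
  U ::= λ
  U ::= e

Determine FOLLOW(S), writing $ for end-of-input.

FIRST(U) = {λ, e}
FIRST(S) = {λ, e}  (via U)
FIRST(T) = {λ, e, y}  (via S y)
FOLLOW(S) includes $ since S is the start symbol.
FOLLOW(S): in T::=S y, S is followed by y with FIRST {y}. Thus FOLLOW(S) = {$, y}.
FOLLOW(T): in S::=e T y, T is followed by y with FIRST {y}. Thus FOLLOW(T) = {y}.
FOLLOW(U): in S::=U, the suffix after U is empty, so FOLLOW(U) ⊇ FOLLOW(S) = {$, y}. Thus FOLLOW(U) = {$, y}.

{$, y}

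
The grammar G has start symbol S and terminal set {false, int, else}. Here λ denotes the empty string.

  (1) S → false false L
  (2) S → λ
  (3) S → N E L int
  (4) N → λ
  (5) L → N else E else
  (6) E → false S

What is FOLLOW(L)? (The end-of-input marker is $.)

{$, else, int}

FIRST(N): from N→λ we get {λ}. So FIRST(N) = {λ}.
FIRST(E): from E→false S we get {false}. So FIRST(E) = {false}.
FIRST(S): from S→false false L we get {false}; from S→λ we get {λ}; from S→N E L int we get {false}. So FIRST(S) = {λ, false}.
FIRST(L): from L→N else E else we get {else}. So FIRST(L) = {else}.
FOLLOW(S) includes $ since S is the start symbol.
FOLLOW(N): in S→N E L int, N is followed by E L int with FIRST {false}; in L→N else E else, N is followed by else E else with FIRST {else}. Thus FOLLOW(N) = {else, false}.
FOLLOW(E): in S→N E L int, E is followed by L int with FIRST {else}; in L→N else E else, E is followed by else with FIRST {else}. Thus FOLLOW(E) = {else}.
FOLLOW(S): in E→false S, the suffix after S is empty, so FOLLOW(S) ⊇ FOLLOW(E) = {else}. Thus FOLLOW(S) = {$, else}.
FOLLOW(L): in S→false false L, the suffix after L is empty, so FOLLOW(L) ⊇ FOLLOW(S) = {$, else}; in S→N E L int, L is followed by int with FIRST {int}. Thus FOLLOW(L) = {$, else, int}.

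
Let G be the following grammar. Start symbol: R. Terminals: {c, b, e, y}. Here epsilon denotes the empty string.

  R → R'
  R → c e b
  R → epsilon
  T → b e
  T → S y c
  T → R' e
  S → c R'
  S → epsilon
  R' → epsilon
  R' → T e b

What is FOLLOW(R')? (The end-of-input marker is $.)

{$, e, y}

FIRST(S) = {epsilon, c}
FIRST(R) = {epsilon, b, c, e, y}  (via R')
FIRST(T) = {b, c, e, y}  (via S y c, R' e)
FIRST(R') = {epsilon, b, c, e, y}  (via T e b)
FOLLOW(R) includes $ since R is the start symbol.
FOLLOW(R): R appears on no right-hand side. Thus FOLLOW(R) = {$}.
FOLLOW(T): in R'→T e b, T is followed by e b with FIRST {e}. Thus FOLLOW(T) = {e}.
FOLLOW(S): in T→S y c, S is followed by y c with FIRST {y}. Thus FOLLOW(S) = {y}.
FOLLOW(R'): in R→R', the suffix after R' is empty, so FOLLOW(R') ⊇ FOLLOW(R) = {$}; in T→R' e, R' is followed by e with FIRST {e}; in S→c R', the suffix after R' is empty, so FOLLOW(R') ⊇ FOLLOW(S) = {y}. Thus FOLLOW(R') = {$, e, y}.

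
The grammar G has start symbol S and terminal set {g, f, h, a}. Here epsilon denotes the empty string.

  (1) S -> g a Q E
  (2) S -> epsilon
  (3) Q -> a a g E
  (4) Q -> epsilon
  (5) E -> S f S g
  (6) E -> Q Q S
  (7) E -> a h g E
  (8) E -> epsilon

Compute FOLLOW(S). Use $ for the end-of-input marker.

FIRST(S): from S->g a Q E we get {g}; from S->epsilon we get {epsilon}. So FIRST(S) = {epsilon, g}.
FIRST(Q): from Q->a a g E we get {a}; from Q->epsilon we get {epsilon}. So FIRST(Q) = {epsilon, a}.
FIRST(E): from E->S f S g we get {f, g}; from E->Q Q S we get {epsilon, a, g}; from E->a h g E we get {a}; from E->epsilon we get {epsilon}. So FIRST(E) = {epsilon, a, f, g}.
FOLLOW(S) includes $ since S is the start symbol.
FOLLOW(S): in E->S f S g (occurrence 1), S is followed by f S g with FIRST {f}; in E->S f S g (occurrence 2), S is followed by g with FIRST {g}; in E->Q Q S, the suffix after S is empty, so FOLLOW(S) ⊇ FOLLOW(E) = {$, a, f, g}. Thus FOLLOW(S) = {$, a, f, g}.
FOLLOW(Q): in S->g a Q E, Q is followed by E with FIRST {epsilon, a, f, g}; in S->g a Q E, the suffix after Q is nullable, so FOLLOW(Q) ⊇ FOLLOW(S) = {$, a, f, g}; in E->Q Q S (occurrence 1), Q is followed by Q S with FIRST {epsilon, a, g}; in E->Q Q S (occurrence 1), the suffix after Q is nullable, so FOLLOW(Q) ⊇ FOLLOW(E) = {$, a, f, g}; in E->Q Q S (occurrence 2), Q is followed by S with FIRST {epsilon, g}; in E->Q Q S (occurrence 2), the suffix after Q is nullable, so FOLLOW(Q) ⊇ FOLLOW(E) = {$, a, f, g}. Thus FOLLOW(Q) = {$, a, f, g}.
FOLLOW(E): in S->g a Q E, the suffix after E is empty, so FOLLOW(E) ⊇ FOLLOW(S) = {$, a, f, g}; in Q->a a g E, the suffix after E is empty, so FOLLOW(E) ⊇ FOLLOW(Q) = {$, a, f, g}; in E->a h g E, the suffix after E is empty (adds nothing new). Thus FOLLOW(E) = {$, a, f, g}.

{$, a, f, g}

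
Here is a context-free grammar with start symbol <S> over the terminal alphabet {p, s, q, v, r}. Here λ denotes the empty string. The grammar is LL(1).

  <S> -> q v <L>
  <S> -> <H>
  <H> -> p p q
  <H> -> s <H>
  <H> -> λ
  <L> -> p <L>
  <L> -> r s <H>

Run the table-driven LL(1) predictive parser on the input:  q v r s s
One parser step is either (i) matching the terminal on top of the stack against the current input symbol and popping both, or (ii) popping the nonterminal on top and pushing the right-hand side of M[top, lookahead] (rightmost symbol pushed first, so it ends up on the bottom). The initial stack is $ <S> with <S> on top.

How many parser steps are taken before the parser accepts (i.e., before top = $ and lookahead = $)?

9

step 1: stack=$ <S>  input=q v r s s $  — expand <S> -> q v <L>
step 2: stack=$ <L> v q  input=q v r s s $  — match q
step 3: stack=$ <L> v  input=v r s s $  — match v
step 4: stack=$ <L>  input=r s s $  — expand <L> -> r s <H>
step 5: stack=$ <H> s r  input=r s s $  — match r
step 6: stack=$ <H> s  input=s s $  — match s
step 7: stack=$ <H>  input=s $  — expand <H> -> s <H>
step 8: stack=$ <H> s  input=s $  — match s
step 9: stack=$ <H>  input=$  — expand <H> -> λ
Accept reached after 9 steps.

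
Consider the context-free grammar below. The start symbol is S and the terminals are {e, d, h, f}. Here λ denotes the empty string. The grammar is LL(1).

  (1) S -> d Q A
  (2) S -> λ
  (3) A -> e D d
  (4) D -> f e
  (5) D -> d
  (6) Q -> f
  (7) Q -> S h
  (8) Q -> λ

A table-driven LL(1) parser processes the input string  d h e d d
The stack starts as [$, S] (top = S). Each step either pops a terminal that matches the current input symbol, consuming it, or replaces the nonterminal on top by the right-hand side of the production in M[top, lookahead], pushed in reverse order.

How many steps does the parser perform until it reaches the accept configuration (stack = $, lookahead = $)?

step 1: stack=$ S  input=d h e d d $  — expand S -> d Q A
step 2: stack=$ A Q d  input=d h e d d $  — match d
step 3: stack=$ A Q  input=h e d d $  — expand Q -> S h
step 4: stack=$ A h S  input=h e d d $  — expand S -> λ
step 5: stack=$ A h  input=h e d d $  — match h
step 6: stack=$ A  input=e d d $  — expand A -> e D d
step 7: stack=$ d D e  input=e d d $  — match e
step 8: stack=$ d D  input=d d $  — expand D -> d
step 9: stack=$ d d  input=d d $  — match d
step 10: stack=$ d  input=d $  — match d
Accept reached after 10 steps.

10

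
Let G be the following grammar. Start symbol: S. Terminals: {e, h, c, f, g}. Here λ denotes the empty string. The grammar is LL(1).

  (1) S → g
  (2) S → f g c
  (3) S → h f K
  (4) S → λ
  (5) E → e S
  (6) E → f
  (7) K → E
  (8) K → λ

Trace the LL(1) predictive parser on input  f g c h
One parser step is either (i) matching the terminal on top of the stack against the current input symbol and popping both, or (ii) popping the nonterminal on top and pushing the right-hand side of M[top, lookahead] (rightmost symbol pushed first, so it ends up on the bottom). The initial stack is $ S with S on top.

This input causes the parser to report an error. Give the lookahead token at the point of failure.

h

step 1: stack=$ S  input=f g c h $  — expand S → f g c
step 2: stack=$ c g f  input=f g c h $  — match f
step 3: stack=$ c g  input=g c h $  — match g
step 4: stack=$ c  input=c h $  — match c
step 5: stack=$  input=h $  — error: stack empty but input remains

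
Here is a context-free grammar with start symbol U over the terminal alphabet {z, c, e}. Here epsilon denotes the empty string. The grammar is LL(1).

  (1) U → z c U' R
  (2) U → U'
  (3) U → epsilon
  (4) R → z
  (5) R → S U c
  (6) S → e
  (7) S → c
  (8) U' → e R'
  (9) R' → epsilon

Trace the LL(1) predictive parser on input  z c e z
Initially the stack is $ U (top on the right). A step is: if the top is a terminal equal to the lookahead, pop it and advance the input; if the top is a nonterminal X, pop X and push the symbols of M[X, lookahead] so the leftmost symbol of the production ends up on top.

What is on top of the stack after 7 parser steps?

z

     Stack       Input      Action
  1  $ U         z c e z $  expand U → z c U' R
  2  $ R U' c z  z c e z $  match z
  3  $ R U' c    c e z $    match c
  4  $ R U'      e z $      expand U' → e R'
  5  $ R R' e    e z $      match e
  6  $ R R'      z $        expand R' → epsilon
  7  $ R         z $        expand R → z
Stack after step 7: $ z (top = z).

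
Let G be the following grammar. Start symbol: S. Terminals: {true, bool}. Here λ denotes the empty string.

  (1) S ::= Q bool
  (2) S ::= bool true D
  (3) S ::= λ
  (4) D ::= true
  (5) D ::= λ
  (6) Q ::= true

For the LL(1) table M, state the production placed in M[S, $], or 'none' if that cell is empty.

FIRST(D): from D::=true we get {true}; from D::=λ we get {λ}. So FIRST(D) = {λ, true}.
FIRST(Q): from Q::=true we get {true}. So FIRST(Q) = {true}.
FIRST(S): from S::=Q bool we get {true}; from S::=bool true D we get {bool}; from S::=λ we get {λ}. So FIRST(S) = {λ, bool, true}.
FOLLOW(S) includes $ since S is the start symbol.
FOLLOW(S): S appears on no right-hand side. Thus FOLLOW(S) = {$}.
For S ::= Q bool: FIRST(Q bool) = {true}, so it goes in M[S, t] for t ∈ {true}.
For S ::= bool true D: FIRST(bool true D) = {bool}, so it goes in M[S, t] for t ∈ {bool}.
For S ::= λ: FIRST(λ) = {λ}, so it goes in M[S, t] for t ∈ {}; since λ ∈ FIRST, also for every t ∈ FOLLOW(S) = {$}.

S ::= λ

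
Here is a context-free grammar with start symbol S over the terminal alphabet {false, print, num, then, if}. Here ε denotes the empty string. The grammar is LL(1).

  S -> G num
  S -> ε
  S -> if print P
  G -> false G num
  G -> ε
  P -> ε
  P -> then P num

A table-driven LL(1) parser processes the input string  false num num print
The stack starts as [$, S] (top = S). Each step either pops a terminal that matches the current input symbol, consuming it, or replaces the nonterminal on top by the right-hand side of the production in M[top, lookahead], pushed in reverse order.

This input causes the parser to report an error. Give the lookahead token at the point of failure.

step 1: stack=$ S  input=false num num print $  — expand S -> G num
step 2: stack=$ num G  input=false num num print $  — expand G -> false G num
step 3: stack=$ num num G false  input=false num num print $  — match false
step 4: stack=$ num num G  input=num num print $  — expand G -> ε
step 5: stack=$ num num  input=num num print $  — match num
step 6: stack=$ num  input=num print $  — match num
step 7: stack=$  input=print $  — error: stack empty but input remains

print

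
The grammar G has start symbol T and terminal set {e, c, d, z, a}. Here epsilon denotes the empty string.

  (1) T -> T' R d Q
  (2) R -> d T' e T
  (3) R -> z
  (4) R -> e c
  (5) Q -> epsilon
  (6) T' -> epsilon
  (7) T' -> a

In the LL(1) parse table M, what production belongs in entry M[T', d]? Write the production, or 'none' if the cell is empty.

FIRST(R) = {d, e, z}
FIRST(Q) = {epsilon}
FIRST(T') = {epsilon, a}
FIRST(T) = {a, d, e, z}  (via T' R d Q)
FOLLOW(T) includes $ since T is the start symbol.
FOLLOW(T'): in T->T' R d Q, T' is followed by R d Q with FIRST {d, e, z}; in R->d T' e T, T' is followed by e T with FIRST {e}. Thus FOLLOW(T') = {d, e, z}.
For T' -> epsilon: FIRST(epsilon) = {epsilon}, so it goes in M[T', t] for t ∈ {}; since epsilon ∈ FIRST, also for every t ∈ FOLLOW(T') = {d, e, z}.
For T' -> a: FIRST(a) = {a}, so it goes in M[T', t] for t ∈ {a}.

T' -> epsilon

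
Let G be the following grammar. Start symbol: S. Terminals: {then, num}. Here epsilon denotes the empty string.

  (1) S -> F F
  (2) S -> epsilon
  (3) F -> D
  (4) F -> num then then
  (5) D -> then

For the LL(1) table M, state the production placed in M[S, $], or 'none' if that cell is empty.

FIRST(D) = {then}
FIRST(F) = {num, then}  (via D)
FIRST(S) = {epsilon, num, then}  (via F F)
FOLLOW(S) includes $ since S is the start symbol.
FOLLOW(S): S appears on no right-hand side. Thus FOLLOW(S) = {$}.
For S -> F F: FIRST(F F) = {num, then}, so it goes in M[S, t] for t ∈ {num, then}.
For S -> epsilon: FIRST(epsilon) = {epsilon}, so it goes in M[S, t] for t ∈ {}; since epsilon ∈ FIRST, also for every t ∈ FOLLOW(S) = {$}.

S -> epsilon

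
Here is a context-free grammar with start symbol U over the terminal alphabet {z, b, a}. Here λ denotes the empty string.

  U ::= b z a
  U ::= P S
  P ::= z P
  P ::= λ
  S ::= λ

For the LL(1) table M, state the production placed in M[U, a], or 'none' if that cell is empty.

none

FIRST(P): from P::=z P we get {z}; from P::=λ we get {λ}. So FIRST(P) = {λ, z}.
FIRST(S): from S::=λ we get {λ}. So FIRST(S) = {λ}.
FIRST(U): from U::=b z a we get {b}; from U::=P S we get {λ, z}. So FIRST(U) = {λ, b, z}.
FOLLOW(U) includes $ since U is the start symbol.
FOLLOW(U): U appears on no right-hand side. Thus FOLLOW(U) = {$}.
For U ::= b z a: FIRST(b z a) = {b}, so it goes in M[U, t] for t ∈ {b}.
For U ::= P S: FIRST(P S) = {λ, z}, so it goes in M[U, t] for t ∈ {z}; since λ ∈ FIRST, also for every t ∈ FOLLOW(U) = {$}.
None of these place a production in M[U, a].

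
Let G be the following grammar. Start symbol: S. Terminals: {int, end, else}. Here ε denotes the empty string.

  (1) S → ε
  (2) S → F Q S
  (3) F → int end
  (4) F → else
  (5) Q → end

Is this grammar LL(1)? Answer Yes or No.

FIRST(S) = {ε, else, int}
FIRST(F) = {else, int}
FIRST(Q) = {end}
FOLLOW(S) = {$}
FOLLOW(F) = {end}
FOLLOW(Q) = {$, else, int}
Each cell of M receives at most one production.

Yes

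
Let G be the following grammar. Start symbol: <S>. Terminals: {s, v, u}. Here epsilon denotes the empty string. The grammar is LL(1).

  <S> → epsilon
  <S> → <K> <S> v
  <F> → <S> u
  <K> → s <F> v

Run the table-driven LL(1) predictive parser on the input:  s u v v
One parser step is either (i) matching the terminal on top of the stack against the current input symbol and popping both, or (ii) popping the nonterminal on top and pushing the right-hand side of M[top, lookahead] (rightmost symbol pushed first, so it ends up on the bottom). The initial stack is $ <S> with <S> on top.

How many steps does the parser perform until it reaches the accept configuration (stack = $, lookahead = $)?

     Stack            Input      Action
  1  $ <S>            s u v v $  expand <S> → <K> <S> v
  2  $ v <S> <K>      s u v v $  expand <K> → s <F> v
  3  $ v <S> v <F> s  s u v v $  match s
  4  $ v <S> v <F>    u v v $    expand <F> → <S> u
  5  $ v <S> v u <S>  u v v $    expand <S> → epsilon
  6  $ v <S> v u      u v v $    match u
  7  $ v <S> v        v v $      match v
  8  $ v <S>          v $        expand <S> → epsilon
  9  $ v              v $        match v
Accept reached after 9 steps.

9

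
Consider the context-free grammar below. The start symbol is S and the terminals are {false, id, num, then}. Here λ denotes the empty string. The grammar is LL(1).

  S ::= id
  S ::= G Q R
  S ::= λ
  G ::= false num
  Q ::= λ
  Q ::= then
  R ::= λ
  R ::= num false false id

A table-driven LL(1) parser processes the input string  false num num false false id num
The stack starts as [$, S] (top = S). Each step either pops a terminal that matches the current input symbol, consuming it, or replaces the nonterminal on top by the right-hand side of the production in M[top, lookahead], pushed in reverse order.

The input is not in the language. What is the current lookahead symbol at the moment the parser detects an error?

step 1: stack=$ S  input=false num num false false id num $  — expand S ::= G Q R
step 2: stack=$ R Q G  input=false num num false false id num $  — expand G ::= false num
step 3: stack=$ R Q num false  input=false num num false false id num $  — match false
step 4: stack=$ R Q num  input=num num false false id num $  — match num
step 5: stack=$ R Q  input=num false false id num $  — expand Q ::= λ
step 6: stack=$ R  input=num false false id num $  — expand R ::= num false false id
step 7: stack=$ id false false num  input=num false false id num $  — match num
step 8: stack=$ id false false  input=false false id num $  — match false
step 9: stack=$ id false  input=false id num $  — match false
step 10: stack=$ id  input=id num $  — match id
step 11: stack=$  input=num $  — error: stack empty but input remains

num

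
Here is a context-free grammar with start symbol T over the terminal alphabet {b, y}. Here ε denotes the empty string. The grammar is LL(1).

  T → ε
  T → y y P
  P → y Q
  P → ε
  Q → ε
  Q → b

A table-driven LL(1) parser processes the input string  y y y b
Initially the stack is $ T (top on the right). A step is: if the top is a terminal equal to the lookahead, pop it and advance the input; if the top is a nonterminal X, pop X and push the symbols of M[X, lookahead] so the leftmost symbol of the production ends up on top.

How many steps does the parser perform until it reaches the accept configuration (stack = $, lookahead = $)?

7

     Stack    Input      Action
  1  $ T      y y y b $  expand T → y y P
  2  $ P y y  y y y b $  match y
  3  $ P y    y y b $    match y
  4  $ P      y b $      expand P → y Q
  5  $ Q y    y b $      match y
  6  $ Q      b $        expand Q → b
  7  $ b      b $        match b
Accept reached after 7 steps.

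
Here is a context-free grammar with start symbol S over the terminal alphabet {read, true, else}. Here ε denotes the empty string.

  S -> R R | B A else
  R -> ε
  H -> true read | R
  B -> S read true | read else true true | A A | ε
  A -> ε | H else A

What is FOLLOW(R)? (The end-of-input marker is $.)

FIRST(R) = {ε}
FIRST(H) = {ε, true}  (via R)
FIRST(A) = {ε, else, true}  (via H else A)
FIRST(S) = {ε, else, read, true}  (via R R, B A else)
FIRST(B) = {ε, else, read, true}  (via S read true, A A)
FOLLOW(S) includes $ since S is the start symbol.
FOLLOW(S): in B->S read true, S is followed by read true with FIRST {read}. Thus FOLLOW(S) = {$, read}.
FOLLOW(H): in A->H else A, H is followed by else A with FIRST {else}. Thus FOLLOW(H) = {else}.
FOLLOW(R): in S->R R (occurrence 1), R is followed by R with FIRST {ε}; in S->R R (occurrence 1), the suffix after R is nullable, so FOLLOW(R) ⊇ FOLLOW(S) = {$, read}; in S->R R (occurrence 2), the suffix after R is empty, so FOLLOW(R) ⊇ FOLLOW(S) = {$, read}; in H->R, the suffix after R is empty, so FOLLOW(R) ⊇ FOLLOW(H) = {else}. Thus FOLLOW(R) = {$, else, read}.
FOLLOW(B): in S->B A else, B is followed by A else with FIRST {else, true}. Thus FOLLOW(B) = {else, true}.
FOLLOW(A): in S->B A else, A is followed by else with FIRST {else}; in B->A A (occurrence 1), A is followed by A with FIRST {ε, else, true}; in B->A A (occurrence 1), the suffix after A is nullable, so FOLLOW(A) ⊇ FOLLOW(B) = {else, true}; in B->A A (occurrence 2), the suffix after A is empty, so FOLLOW(A) ⊇ FOLLOW(B) = {else, true}; in A->H else A, the suffix after A is empty (adds nothing new). Thus FOLLOW(A) = {else, true}.

{$, else, read}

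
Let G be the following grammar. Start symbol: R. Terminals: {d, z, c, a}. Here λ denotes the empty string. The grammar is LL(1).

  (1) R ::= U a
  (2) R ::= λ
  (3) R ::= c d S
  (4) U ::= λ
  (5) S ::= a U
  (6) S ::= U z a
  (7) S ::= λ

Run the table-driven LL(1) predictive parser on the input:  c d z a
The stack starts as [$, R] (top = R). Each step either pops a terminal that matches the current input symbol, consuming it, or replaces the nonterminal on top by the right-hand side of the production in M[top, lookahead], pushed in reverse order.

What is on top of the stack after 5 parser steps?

z

step 1: stack=$ R  input=c d z a $  — expand R ::= c d S
step 2: stack=$ S d c  input=c d z a $  — match c
step 3: stack=$ S d  input=d z a $  — match d
step 4: stack=$ S  input=z a $  — expand S ::= U z a
step 5: stack=$ a z U  input=z a $  — expand U ::= λ
Stack after step 5: $ a z (top = z).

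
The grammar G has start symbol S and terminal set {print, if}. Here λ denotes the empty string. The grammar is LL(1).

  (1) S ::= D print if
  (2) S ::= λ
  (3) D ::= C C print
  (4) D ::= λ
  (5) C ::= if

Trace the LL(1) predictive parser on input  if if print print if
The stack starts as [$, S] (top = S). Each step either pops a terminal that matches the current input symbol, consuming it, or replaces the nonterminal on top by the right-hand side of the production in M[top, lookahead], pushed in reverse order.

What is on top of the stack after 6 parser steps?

print

step 1: stack=$ S  input=if if print print if $  — expand S ::= D print if
step 2: stack=$ if print D  input=if if print print if $  — expand D ::= C C print
step 3: stack=$ if print print C C  input=if if print print if $  — expand C ::= if
step 4: stack=$ if print print C if  input=if if print print if $  — match if
step 5: stack=$ if print print C  input=if print print if $  — expand C ::= if
step 6: stack=$ if print print if  input=if print print if $  — match if
Stack after step 6: $ if print print (top = print).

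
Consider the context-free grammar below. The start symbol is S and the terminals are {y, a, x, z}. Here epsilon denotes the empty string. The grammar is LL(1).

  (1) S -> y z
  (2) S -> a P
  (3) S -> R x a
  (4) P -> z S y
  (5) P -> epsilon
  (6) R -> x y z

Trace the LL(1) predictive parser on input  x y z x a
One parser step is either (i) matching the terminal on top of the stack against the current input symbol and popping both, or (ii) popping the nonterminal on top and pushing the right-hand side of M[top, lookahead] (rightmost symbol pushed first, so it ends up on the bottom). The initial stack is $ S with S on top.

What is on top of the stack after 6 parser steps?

     Stack        Input        Action
  1  $ S          x y z x a $  expand S -> R x a
  2  $ a x R      x y z x a $  expand R -> x y z
  3  $ a x z y x  x y z x a $  match x
  4  $ a x z y    y z x a $    match y
  5  $ a x z      z x a $      match z
  6  $ a x        x a $        match x
Stack after step 6: $ a (top = a).

a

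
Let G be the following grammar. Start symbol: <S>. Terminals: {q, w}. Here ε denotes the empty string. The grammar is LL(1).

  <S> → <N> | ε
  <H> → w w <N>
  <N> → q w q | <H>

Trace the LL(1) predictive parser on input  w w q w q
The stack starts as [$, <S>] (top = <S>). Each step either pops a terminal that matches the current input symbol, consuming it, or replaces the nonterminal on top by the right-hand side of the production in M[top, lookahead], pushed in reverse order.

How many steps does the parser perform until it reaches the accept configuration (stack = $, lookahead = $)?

9

step 1: stack=$ <S>  input=w w q w q $  — expand <S> → <N>
step 2: stack=$ <N>  input=w w q w q $  — expand <N> → <H>
step 3: stack=$ <H>  input=w w q w q $  — expand <H> → w w <N>
step 4: stack=$ <N> w w  input=w w q w q $  — match w
step 5: stack=$ <N> w  input=w q w q $  — match w
step 6: stack=$ <N>  input=q w q $  — expand <N> → q w q
step 7: stack=$ q w q  input=q w q $  — match q
step 8: stack=$ q w  input=w q $  — match w
step 9: stack=$ q  input=q $  — match q
Accept reached after 9 steps.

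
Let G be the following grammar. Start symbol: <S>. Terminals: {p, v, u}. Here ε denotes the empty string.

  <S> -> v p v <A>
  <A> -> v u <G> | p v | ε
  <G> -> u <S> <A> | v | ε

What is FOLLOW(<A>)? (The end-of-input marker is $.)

FIRST(<S>): from <S>->v p v <A> we get {v}. So FIRST(<S>) = {v}.
FIRST(<A>): from <A>->v u <G> we get {v}; from <A>->p v we get {p}; from <A>->ε we get {ε}. So FIRST(<A>) = {ε, p, v}.
FIRST(<G>): from <G>->u <S> <A> we get {u}; from <G>->v we get {v}; from <G>->ε we get {ε}. So FIRST(<G>) = {ε, u, v}.
FOLLOW(<S>) includes $ since <S> is the start symbol.
FOLLOW(<S>): in <G>->u <S> <A>, <S> is followed by <A> with FIRST {ε, p, v}; in <G>->u <S> <A>, the suffix after <S> is nullable, so FOLLOW(<S>) ⊇ FOLLOW(<G>) = {$, p, v}. Thus FOLLOW(<S>) = {$, p, v}.
FOLLOW(<A>): in <S>->v p v <A>, the suffix after <A> is empty, so FOLLOW(<A>) ⊇ FOLLOW(<S>) = {$, p, v}; in <G>->u <S> <A>, the suffix after <A> is empty, so FOLLOW(<A>) ⊇ FOLLOW(<G>) = {$, p, v}. Thus FOLLOW(<A>) = {$, p, v}.
FOLLOW(<G>): in <A>->v u <G>, the suffix after <G> is empty, so FOLLOW(<G>) ⊇ FOLLOW(<A>) = {$, p, v}. Thus FOLLOW(<G>) = {$, p, v}.

{$, p, v}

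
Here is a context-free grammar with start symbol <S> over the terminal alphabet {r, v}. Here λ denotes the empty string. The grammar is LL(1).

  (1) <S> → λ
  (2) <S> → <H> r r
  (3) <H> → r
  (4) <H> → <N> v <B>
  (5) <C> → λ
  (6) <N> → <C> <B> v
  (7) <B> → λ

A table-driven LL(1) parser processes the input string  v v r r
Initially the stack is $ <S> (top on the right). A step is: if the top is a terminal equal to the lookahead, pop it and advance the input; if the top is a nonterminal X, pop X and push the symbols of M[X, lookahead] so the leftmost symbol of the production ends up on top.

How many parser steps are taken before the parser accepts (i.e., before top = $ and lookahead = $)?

step 1: stack=$ <S>  input=v v r r $  — expand <S> → <H> r r
step 2: stack=$ r r <H>  input=v v r r $  — expand <H> → <N> v <B>
step 3: stack=$ r r <B> v <N>  input=v v r r $  — expand <N> → <C> <B> v
step 4: stack=$ r r <B> v v <B> <C>  input=v v r r $  — expand <C> → λ
step 5: stack=$ r r <B> v v <B>  input=v v r r $  — expand <B> → λ
step 6: stack=$ r r <B> v v  input=v v r r $  — match v
step 7: stack=$ r r <B> v  input=v r r $  — match v
step 8: stack=$ r r <B>  input=r r $  — expand <B> → λ
step 9: stack=$ r r  input=r r $  — match r
step 10: stack=$ r  input=r $  — match r
Accept reached after 10 steps.

10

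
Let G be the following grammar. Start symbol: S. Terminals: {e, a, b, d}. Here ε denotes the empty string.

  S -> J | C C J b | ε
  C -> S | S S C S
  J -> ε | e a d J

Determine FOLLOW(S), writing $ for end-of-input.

FIRST(J): from J->ε we get {ε}; from J->e a d J we get {e}. So FIRST(J) = {ε, e}.
FIRST(S): from S->J we get {ε, e}; from S->C C J b we get {b, e}; from S->ε we get {ε}. So FIRST(S) = {ε, b, e}.
FIRST(C): from C->S we get {ε, b, e}; from C->S S C S we get {ε, b, e}. So FIRST(C) = {ε, b, e}.
FOLLOW(S) includes $ since S is the start symbol.
FOLLOW(C): in S->C C J b (occurrence 1), C is followed by C J b with FIRST {b, e}; in S->C C J b (occurrence 2), C is followed by J b with FIRST {b, e}; in C->S S C S, C is followed by S with FIRST {ε, b, e}; in C->S S C S, the suffix after C is nullable (adds nothing new). Thus FOLLOW(C) = {b, e}.
FOLLOW(S): in C->S, the suffix after S is empty, so FOLLOW(S) ⊇ FOLLOW(C) = {b, e}; in C->S S C S (occurrence 1), S is followed by S C S with FIRST {ε, b, e}; in C->S S C S (occurrence 1), the suffix after S is nullable, so FOLLOW(S) ⊇ FOLLOW(C) = {b, e}; in C->S S C S (occurrence 2), S is followed by C S with FIRST {ε, b, e}; in C->S S C S (occurrence 2), the suffix after S is nullable, so FOLLOW(S) ⊇ FOLLOW(C) = {b, e}; in C->S S C S (occurrence 3), the suffix after S is empty, so FOLLOW(S) ⊇ FOLLOW(C) = {b, e}. Thus FOLLOW(S) = {$, b, e}.
FOLLOW(J): in S->J, the suffix after J is empty, so FOLLOW(J) ⊇ FOLLOW(S) = {$, b, e}; in S->C C J b, J is followed by b with FIRST {b}; in J->e a d J, the suffix after J is empty (adds nothing new). Thus FOLLOW(J) = {$, b, e}.

{$, b, e}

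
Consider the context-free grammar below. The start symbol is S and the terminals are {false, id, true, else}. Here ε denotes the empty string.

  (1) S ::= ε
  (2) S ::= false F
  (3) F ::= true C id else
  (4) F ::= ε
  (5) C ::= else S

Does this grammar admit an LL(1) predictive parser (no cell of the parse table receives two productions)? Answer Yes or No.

Yes

FIRST(S) = {ε, false}
FIRST(F) = {ε, true}
FIRST(C) = {else}
FOLLOW(S) = {$, id}
FOLLOW(F) = {$, id}
FOLLOW(C) = {id}
Each cell of M receives at most one production.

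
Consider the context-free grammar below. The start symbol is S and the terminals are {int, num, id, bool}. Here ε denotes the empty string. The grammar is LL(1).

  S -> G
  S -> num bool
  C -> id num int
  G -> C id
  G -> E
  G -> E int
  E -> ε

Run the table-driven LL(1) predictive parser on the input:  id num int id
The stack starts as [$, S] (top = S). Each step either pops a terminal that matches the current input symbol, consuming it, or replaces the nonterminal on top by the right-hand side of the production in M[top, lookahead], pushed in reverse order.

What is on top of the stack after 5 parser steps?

     Stack            Input            Action
  1  $ S              id num int id $  expand S -> G
  2  $ G              id num int id $  expand G -> C id
  3  $ id C           id num int id $  expand C -> id num int
  4  $ id int num id  id num int id $  match id
  5  $ id int num     num int id $     match num
Stack after step 5: $ id int (top = int).

int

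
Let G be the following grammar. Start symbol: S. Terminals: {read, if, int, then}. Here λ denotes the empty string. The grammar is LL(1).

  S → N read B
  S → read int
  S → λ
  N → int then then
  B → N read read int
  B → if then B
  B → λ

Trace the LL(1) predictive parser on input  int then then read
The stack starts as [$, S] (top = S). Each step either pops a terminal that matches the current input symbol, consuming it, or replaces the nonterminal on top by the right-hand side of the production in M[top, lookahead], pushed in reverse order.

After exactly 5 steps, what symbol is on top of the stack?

read

     Stack                   Input                 Action
  1  $ S                     int then then read $  expand S → N read B
  2  $ B read N              int then then read $  expand N → int then then
  3  $ B read then then int  int then then read $  match int
  4  $ B read then then      then then read $      match then
  5  $ B read then           then read $           match then
Stack after step 5: $ B read (top = read).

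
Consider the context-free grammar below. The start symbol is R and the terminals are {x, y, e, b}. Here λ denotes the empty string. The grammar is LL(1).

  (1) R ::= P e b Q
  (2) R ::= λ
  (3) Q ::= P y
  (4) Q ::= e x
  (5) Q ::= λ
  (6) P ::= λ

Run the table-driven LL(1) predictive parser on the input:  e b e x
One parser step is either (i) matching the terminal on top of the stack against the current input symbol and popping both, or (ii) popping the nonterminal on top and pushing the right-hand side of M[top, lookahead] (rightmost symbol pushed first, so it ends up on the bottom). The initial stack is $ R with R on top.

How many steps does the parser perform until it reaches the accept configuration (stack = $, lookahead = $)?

7

step 1: stack=$ R  input=e b e x $  — expand R ::= P e b Q
step 2: stack=$ Q b e P  input=e b e x $  — expand P ::= λ
step 3: stack=$ Q b e  input=e b e x $  — match e
step 4: stack=$ Q b  input=b e x $  — match b
step 5: stack=$ Q  input=e x $  — expand Q ::= e x
step 6: stack=$ x e  input=e x $  — match e
step 7: stack=$ x  input=x $  — match x
Accept reached after 7 steps.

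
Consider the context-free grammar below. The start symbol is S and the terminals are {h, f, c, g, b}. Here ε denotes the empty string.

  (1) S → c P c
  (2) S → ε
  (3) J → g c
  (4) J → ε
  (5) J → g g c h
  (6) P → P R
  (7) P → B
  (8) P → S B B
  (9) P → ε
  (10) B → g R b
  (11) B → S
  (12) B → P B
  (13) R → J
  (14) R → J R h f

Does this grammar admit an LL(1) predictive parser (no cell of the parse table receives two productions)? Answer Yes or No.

No

FIRST(S) = {ε, c}
FIRST(J) = {ε, g}
FIRST(P) = {ε, c, g, h}
FIRST(B) = {ε, c, g, h}
FIRST(R) = {ε, g, h}
FOLLOW(S) = {$, c, g, h}
FOLLOW(J) = {b, c, g, h}
FOLLOW(P) = {c, g, h}
FOLLOW(B) = {c, g, h}
FOLLOW(R) = {b, c, g, h}
Cell M[B, c] receives both B → S and B → P B — the grammar is not LL(1).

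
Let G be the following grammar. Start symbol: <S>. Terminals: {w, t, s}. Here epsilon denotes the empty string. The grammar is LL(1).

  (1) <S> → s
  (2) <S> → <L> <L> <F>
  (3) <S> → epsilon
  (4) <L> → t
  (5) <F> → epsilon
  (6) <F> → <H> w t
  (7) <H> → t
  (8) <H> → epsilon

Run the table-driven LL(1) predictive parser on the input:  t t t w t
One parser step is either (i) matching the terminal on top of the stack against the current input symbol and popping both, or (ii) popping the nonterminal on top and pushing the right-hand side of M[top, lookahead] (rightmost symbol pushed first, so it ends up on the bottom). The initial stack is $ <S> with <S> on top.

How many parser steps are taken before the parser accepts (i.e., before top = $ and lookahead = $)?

      Stack          Input        Action
   1  $ <S>          t t t w t $  expand <S> → <L> <L> <F>
   2  $ <F> <L> <L>  t t t w t $  expand <L> → t
   3  $ <F> <L> t    t t t w t $  match t
   4  $ <F> <L>      t t w t $    expand <L> → t
   5  $ <F> t        t t w t $    match t
   6  $ <F>          t w t $      expand <F> → <H> w t
   7  $ t w <H>      t w t $      expand <H> → t
   8  $ t w t        t w t $      match t
   9  $ t w          w t $        match w
  10  $ t            t $          match t
Accept reached after 10 steps.

10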